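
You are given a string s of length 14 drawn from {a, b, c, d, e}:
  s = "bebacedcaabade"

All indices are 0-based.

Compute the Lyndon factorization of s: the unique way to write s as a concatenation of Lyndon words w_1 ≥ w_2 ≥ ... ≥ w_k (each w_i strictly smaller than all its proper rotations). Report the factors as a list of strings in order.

emit factor 1: 'be' (i=0, period=2)
emit factor 2: 'b' (i=2, period=1)
emit factor 3: 'acedc' (i=3, period=5)
emit factor 4: 'aabade' (i=8, period=6)

["be", "b", "acedc", "aabade"]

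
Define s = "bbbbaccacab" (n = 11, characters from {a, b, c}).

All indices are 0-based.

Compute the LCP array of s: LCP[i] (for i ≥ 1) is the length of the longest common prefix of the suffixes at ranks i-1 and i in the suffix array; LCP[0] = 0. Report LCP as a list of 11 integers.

[0, 1, 2, 0, 1, 1, 2, 3, 0, 2, 1]

sorted suffixes:
  #0 SA[0]=9  'ab'
  #1 SA[1]=7  'acab'
  #2 SA[2]=4  'accacab'
  #3 SA[3]=10  'b'
  #4 SA[4]=3  'baccacab'
  #5 SA[5]=2  'bbaccacab'
  #6 SA[6]=1  'bbbaccacab'
  #7 SA[7]=0  'bbbbaccacab'
  #8 SA[8]=8  'cab'
  #9 SA[9]=6  'cacab'
  #10 SA[10]=5  'ccacab'

SA = [9, 7, 4, 10, 3, 2, 1, 0, 8, 6, 5]
i: (SA[i-1],SA[i]) lcp shared
  1: (9,7) 1 'a'
  2: (7,4) 2 'ac'
  3: (4,10) 0 ''
  4: (10,3) 1 'b'
  5: (3,2) 1 'b'
  6: (2,1) 2 'bb'
  7: (1,0) 3 'bbb'
  8: (0,8) 0 ''
  9: (8,6) 2 'ca'
  10: (6,5) 1 'c'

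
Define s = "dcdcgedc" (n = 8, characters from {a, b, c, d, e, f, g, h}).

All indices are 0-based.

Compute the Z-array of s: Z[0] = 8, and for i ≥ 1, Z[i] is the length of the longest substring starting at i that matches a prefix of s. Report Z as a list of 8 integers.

Z[0]=8
i=1: fresh scan; Z[1]=0
i=2: fresh scan; Z[2]=2 grow→box=[2,4)
i=3: min(r-i=1, Z[1]=0)=0; Z[3]=0
i=4: fresh scan; Z[4]=0
i=5: fresh scan; Z[5]=0
i=6: fresh scan; Z[6]=2 grow→box=[6,8)
i=7: min(r-i=1, Z[1]=0)=0; Z[7]=0

[8, 0, 2, 0, 0, 0, 2, 0]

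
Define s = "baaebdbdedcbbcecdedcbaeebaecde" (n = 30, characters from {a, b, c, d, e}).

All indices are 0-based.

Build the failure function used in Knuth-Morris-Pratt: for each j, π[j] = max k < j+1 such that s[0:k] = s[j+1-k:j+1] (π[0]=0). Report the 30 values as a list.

π[0] = 0
j=1 s[j]='a': π[1]=0 (border '')
j=2 s[j]='a': π[2]=0 (border '')
j=3 s[j]='e': π[3]=0 (border '')
j=4 s[j]='b': π[4]=1 (border 'b')
j=5 s[j]='d': k: 1→0; π[5]=0 (border '')
j=6 s[j]='b': π[6]=1 (border 'b')
j=7 s[j]='d': k: 1→0; π[7]=0 (border '')
j=8 s[j]='e': π[8]=0 (border '')
j=9 s[j]='d': π[9]=0 (border '')
j=10 s[j]='c': π[10]=0 (border '')
j=11 s[j]='b': π[11]=1 (border 'b')
j=12 s[j]='b': k: 1→0; π[12]=1 (border 'b')
j=13 s[j]='c': k: 1→0; π[13]=0 (border '')
j=14 s[j]='e': π[14]=0 (border '')
j=15 s[j]='c': π[15]=0 (border '')
j=16 s[j]='d': π[16]=0 (border '')
j=17 s[j]='e': π[17]=0 (border '')
j=18 s[j]='d': π[18]=0 (border '')
j=19 s[j]='c': π[19]=0 (border '')
j=20 s[j]='b': π[20]=1 (border 'b')
j=21 s[j]='a': π[21]=2 (border 'ba')
j=22 s[j]='e': k: 2→0; π[22]=0 (border '')
j=23 s[j]='e': π[23]=0 (border '')
j=24 s[j]='b': π[24]=1 (border 'b')
j=25 s[j]='a': π[25]=2 (border 'ba')
j=26 s[j]='e': k: 2→0; π[26]=0 (border '')
j=27 s[j]='c': π[27]=0 (border '')
j=28 s[j]='d': π[28]=0 (border '')
j=29 s[j]='e': π[29]=0 (border '')

[0, 0, 0, 0, 1, 0, 1, 0, 0, 0, 0, 1, 1, 0, 0, 0, 0, 0, 0, 0, 1, 2, 0, 0, 1, 2, 0, 0, 0, 0]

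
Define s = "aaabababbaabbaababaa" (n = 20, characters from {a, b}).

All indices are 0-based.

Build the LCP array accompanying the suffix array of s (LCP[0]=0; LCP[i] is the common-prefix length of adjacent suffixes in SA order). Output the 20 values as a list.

[0, 1, 2, 2, 6, 3, 1, 3, 5, 4, 2, 6, 0, 3, 4, 2, 4, 3, 1, 5]

rank | idx | suffix
   0 |  19 | a
   1 |  18 | aa
   2 |   0 | aaabababbaabbaababaa
   3 |  13 | aababaa
   4 |   1 | aabababbaabbaababaa
   5 |   9 | aabbaababaa
   6 |  16 | abaa
   7 |  14 | ababaa
   8 |   2 | abababbaabbaababaa
   9 |   4 | ababbaabbaababaa
  10 |  10 | abbaababaa
  11 |   6 | abbaabbaababaa
  12 |  17 | baa
  13 |  12 | baababaa
  14 |   8 | baabbaababaa
  15 |  15 | babaa
  16 |   3 | bababbaabbaababaa
  17 |   5 | babbaabbaababaa
  18 |  11 | bbaababaa
  19 |   7 | bbaabbaababaa

SA = [19, 18, 0, 13, 1, 9, 16, 14, 2, 4, 10, 6, 17, 12, 8, 15, 3, 5, 11, 7]
i: (SA[i-1],SA[i]) lcp shared
  1: (19,18) 1 'a'
  2: (18,0) 2 'aa'
  3: (0,13) 2 'aa'
  4: (13,1) 6 'aababa'
  5: (1,9) 3 'aab'
  6: (9,16) 1 'a'
  7: (16,14) 3 'aba'
  8: (14,2) 5 'ababa'
  9: (2,4) 4 'abab'
  10: (4,10) 2 'ab'
  11: (10,6) 6 'abbaab'
  12: (6,17) 0 ''
  13: (17,12) 3 'baa'
  14: (12,8) 4 'baab'
  15: (8,15) 2 'ba'
  16: (15,3) 4 'baba'
  17: (3,5) 3 'bab'
  18: (5,11) 1 'b'
  19: (11,7) 5 'bbaab'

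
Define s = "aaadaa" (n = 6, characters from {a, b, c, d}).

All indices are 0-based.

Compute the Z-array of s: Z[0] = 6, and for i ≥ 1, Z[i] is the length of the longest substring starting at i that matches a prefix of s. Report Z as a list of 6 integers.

Z[0]=6
i=1: i≥r, start 0; Z[1]=2 extend→box=[1,3)
i=2: min(r-i=1, Z[1]=2)=1; Z[2]=1
i=3: i≥r, start 0; Z[3]=0
i=4: i≥r, start 0; Z[4]=2 extend→box=[4,6)
i=5: min(r-i=1, Z[1]=2)=1; Z[5]=1

[6, 2, 1, 0, 2, 1]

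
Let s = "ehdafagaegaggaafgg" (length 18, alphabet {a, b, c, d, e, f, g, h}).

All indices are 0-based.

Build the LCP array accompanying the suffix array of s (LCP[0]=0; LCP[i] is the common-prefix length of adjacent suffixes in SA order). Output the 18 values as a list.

[0, 1, 1, 2, 1, 2, 0, 0, 1, 0, 1, 0, 1, 2, 2, 1, 2, 0]

rank→(start, suffix):
  0 → (13, 'aafgg')
  1 → (7, 'aegaggaafgg')
  2 → (3, 'afagaegaggaafgg')
  3 → (14, 'afgg')
  4 → (5, 'agaegaggaafgg')
  5 → (10, 'aggaafgg')
  6 → (2, 'dafagaegaggaafgg')
  7 → (8, 'egaggaafgg')
  8 → (0, 'ehdafagaegaggaafgg')
  9 → (4, 'fagaegaggaafgg')
  10 → (15, 'fgg')
  11 → (17, 'g')
  12 → (12, 'gaafgg')
  13 → (6, 'gaegaggaafgg')
  14 → (9, 'gaggaafgg')
  15 → (16, 'gg')
  16 → (11, 'ggaafgg')
  17 → (1, 'hdafagaegaggaafgg')

SA = [13, 7, 3, 14, 5, 10, 2, 8, 0, 4, 15, 17, 12, 6, 9, 16, 11, 1]
rank  pair      lcp
   1  s[13:],s[7:]  1  'a'
   2  s[7:],s[3:]  1  'a'
   3  s[3:],s[14:]  2  'af'
   4  s[14:],s[5:]  1  'a'
   5  s[5:],s[10:]  2  'ag'
   6  s[10:],s[2:]  0  ''
   7  s[2:],s[8:]  0  ''
   8  s[8:],s[0:]  1  'e'
   9  s[0:],s[4:]  0  ''
  10  s[4:],s[15:]  1  'f'
  11  s[15:],s[17:]  0  ''
  12  s[17:],s[12:]  1  'g'
  13  s[12:],s[6:]  2  'ga'
  14  s[6:],s[9:]  2  'ga'
  15  s[9:],s[16:]  1  'g'
  16  s[16:],s[11:]  2  'gg'
  17  s[11:],s[1:]  0  ''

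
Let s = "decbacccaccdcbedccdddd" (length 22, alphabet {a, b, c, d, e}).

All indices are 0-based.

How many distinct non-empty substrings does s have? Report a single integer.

rank | idx | suffix
   0 |   4 | acccaccdcbedccdddd
   1 |   8 | accdcbedccdddd
   2 |   3 | bacccaccdcbedccdddd
   3 |  13 | bedccdddd
   4 |   7 | caccdcbedccdddd
   5 |   2 | cbacccaccdcbedccdddd
   6 |  12 | cbedccdddd
   7 |   6 | ccaccdcbedccdddd
   8 |   5 | cccaccdcbedccdddd
   9 |   9 | ccdcbedccdddd
  10 |  16 | ccdddd
  11 |  10 | cdcbedccdddd
  12 |  17 | cdddd
  13 |  21 | d
  14 |  11 | dcbedccdddd
  15 |  15 | dccdddd
  16 |  20 | dd
  17 |  19 | ddd
  18 |  18 | dddd
  19 |   0 | decbacccaccdcbedccdddd
  20 |   1 | ecbacccaccdcbedccdddd
  21 |  14 | edccdddd

SA = [4, 8, 3, 13, 7, 2, 12, 6, 5, 9, 16, 10, 17, 21, 11, 15, 20, 19, 18, 0, 1, 14]
[i] adj suffixes → lcp
  [1] 4/8 → 3 ('acc')
  [2] 8/3 → 0 ('')
  [3] 3/13 → 1 ('b')
  [4] 13/7 → 0 ('')
  [5] 7/2 → 1 ('c')
  [6] 2/12 → 2 ('cb')
  [7] 12/6 → 1 ('c')
  [8] 6/5 → 2 ('cc')
  [9] 5/9 → 2 ('cc')
  [10] 9/16 → 3 ('ccd')
  [11] 16/10 → 1 ('c')
  [12] 10/17 → 2 ('cd')
  [13] 17/21 → 0 ('')
  [14] 21/11 → 1 ('d')
  [15] 11/15 → 2 ('dc')
  [16] 15/20 → 1 ('d')
  [17] 20/19 → 2 ('dd')
  [18] 19/18 → 3 ('ddd')
  [19] 18/0 → 1 ('d')
  [20] 0/1 → 0 ('')
  [21] 1/14 → 1 ('e')

n(n+1)/2 = 22·23/2 = 253
Σ LCP = 0 + 3 + 0 + 1 + 0 + 1 + 2 + 1 + 2 + 2 + 3 + 1 + 2 + 0 + 1 + 2 + 1 + 2 + 3 + 1 + 0 + 1 = 29
distinct = 253 − 29 = 224

224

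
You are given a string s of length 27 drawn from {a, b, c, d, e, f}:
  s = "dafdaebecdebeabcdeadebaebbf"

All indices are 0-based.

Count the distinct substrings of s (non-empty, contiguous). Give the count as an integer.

rank | idx | suffix
   0 |  13 | abcdeadebaebbf
   1 |  18 | adebaebbf
   2 |  22 | aebbf
   3 |   4 | aebecdebeabcdeadebaebbf
   4 |   1 | afdaebecdebeabcdeadebaebbf
   5 |  21 | baebbf
   6 |  24 | bbf
   7 |  14 | bcdeadebaebbf
   8 |  11 | beabcdeadebaebbf
   9 |   6 | becdebeabcdeadebaebbf
  10 |  25 | bf
  11 |  15 | cdeadebaebbf
  12 |   8 | cdebeabcdeadebaebbf
  13 |   3 | daebecdebeabcdeadebaebbf
  14 |   0 | dafdaebecdebeabcdeadebaebbf
  15 |  16 | deadebaebbf
  16 |  19 | debaebbf
  17 |   9 | debeabcdeadebaebbf
  18 |  12 | eabcdeadebaebbf
  19 |  17 | eadebaebbf
  20 |  20 | ebaebbf
  21 |  23 | ebbf
  22 |  10 | ebeabcdeadebaebbf
  23 |   5 | ebecdebeabcdeadebaebbf
  24 |   7 | ecdebeabcdeadebaebbf
  25 |  26 | f
  26 |   2 | fdaebecdebeabcdeadebaebbf

SA = [13, 18, 22, 4, 1, 21, 24, 14, 11, 6, 25, 15, 8, 3, 0, 16, 19, 9, 12, 17, 20, 23, 10, 5, 7, 26, 2]
rank  pair      lcp
   1  s[13:],s[18:]  1  'a'
   2  s[18:],s[22:]  1  'a'
   3  s[22:],s[4:]  3  'aeb'
   4  s[4:],s[1:]  1  'a'
   5  s[1:],s[21:]  0  ''
   6  s[21:],s[24:]  1  'b'
   7  s[24:],s[14:]  1  'b'
   8  s[14:],s[11:]  1  'b'
   9  s[11:],s[6:]  2  'be'
  10  s[6:],s[25:]  1  'b'
  11  s[25:],s[15:]  0  ''
  12  s[15:],s[8:]  3  'cde'
  13  s[8:],s[3:]  0  ''
  14  s[3:],s[0:]  2  'da'
  15  s[0:],s[16:]  1  'd'
  16  s[16:],s[19:]  2  'de'
  17  s[19:],s[9:]  3  'deb'
  18  s[9:],s[12:]  0  ''
  19  s[12:],s[17:]  2  'ea'
  20  s[17:],s[20:]  1  'e'
  21  s[20:],s[23:]  2  'eb'
  22  s[23:],s[10:]  2  'eb'
  23  s[10:],s[5:]  3  'ebe'
  24  s[5:],s[7:]  1  'e'
  25  s[7:],s[26:]  0  ''
  26  s[26:],s[2:]  1  'f'

n(n+1)/2 = 27·28/2 = 378
Σ LCP = 0 + 1 + 1 + 3 + 1 + 0 + 1 + 1 + 1 + 2 + 1 + 0 + 3 + 0 + 2 + 1 + 2 + 3 + 0 + 2 + 1 + 2 + 2 + 3 + 1 + 0 + 1 = 35
distinct = 378 − 35 = 343

343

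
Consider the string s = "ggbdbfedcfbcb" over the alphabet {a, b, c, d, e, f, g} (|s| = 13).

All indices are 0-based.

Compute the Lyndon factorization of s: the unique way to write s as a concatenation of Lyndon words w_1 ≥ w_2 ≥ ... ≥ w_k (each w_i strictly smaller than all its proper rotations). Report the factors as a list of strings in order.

emit factor 1: 'g' (i=0, period=1)
emit factor 2: 'g' (i=1, period=1)
emit factor 3: 'bdbfedcf' (i=2, period=8)
emit factor 4: 'bc' (i=10, period=2)
emit factor 5: 'b' (i=12, period=1)

["g", "g", "bdbfedcf", "bc", "b"]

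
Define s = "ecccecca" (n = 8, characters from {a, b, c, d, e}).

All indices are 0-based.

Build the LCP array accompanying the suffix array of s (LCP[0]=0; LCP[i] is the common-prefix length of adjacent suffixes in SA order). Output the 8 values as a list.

rank→(start, suffix):
  0 → (7, 'a')
  1 → (6, 'ca')
  2 → (5, 'cca')
  3 → (1, 'cccecca')
  4 → (2, 'ccecca')
  5 → (3, 'cecca')
  6 → (4, 'ecca')
  7 → (0, 'ecccecca')

SA = [7, 6, 5, 1, 2, 3, 4, 0]
i: (SA[i-1],SA[i]) lcp shared
  1: (7,6) 0 ''
  2: (6,5) 1 'c'
  3: (5,1) 2 'cc'
  4: (1,2) 2 'cc'
  5: (2,3) 1 'c'
  6: (3,4) 0 ''
  7: (4,0) 3 'ecc'

[0, 0, 1, 2, 2, 1, 0, 3]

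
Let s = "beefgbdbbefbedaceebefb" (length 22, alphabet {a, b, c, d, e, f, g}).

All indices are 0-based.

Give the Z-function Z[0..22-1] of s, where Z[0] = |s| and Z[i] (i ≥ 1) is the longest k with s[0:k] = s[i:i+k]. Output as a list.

[22, 0, 0, 0, 0, 1, 0, 1, 2, 0, 0, 2, 0, 0, 0, 0, 0, 0, 2, 0, 0, 1]

Z[0]=22
i=1: fresh scan; Z[1]=0
i=2: fresh scan; Z[2]=0
i=3: fresh scan; Z[3]=0
i=4: fresh scan; Z[4]=0
i=5: fresh scan; Z[5]=1 scan→box=[5,6)
i=6: fresh scan; Z[6]=0
i=7: fresh scan; Z[7]=1 scan→box=[7,8)
i=8: fresh scan; Z[8]=2 scan→box=[8,10)
i=9: min(r-i=1, Z[1]=0)=0; Z[9]=0
i=10: fresh scan; Z[10]=0
i=11: fresh scan; Z[11]=2 scan→box=[11,13)
i=12: min(r-i=1, Z[1]=0)=0; Z[12]=0
i=13: fresh scan; Z[13]=0
i=14: fresh scan; Z[14]=0
i=15: fresh scan; Z[15]=0
i=16: fresh scan; Z[16]=0
i=17: fresh scan; Z[17]=0
i=18: fresh scan; Z[18]=2 scan→box=[18,20)
i=19: min(r-i=1, Z[1]=0)=0; Z[19]=0
i=20: fresh scan; Z[20]=0
i=21: fresh scan; Z[21]=1 scan→box=[21,22)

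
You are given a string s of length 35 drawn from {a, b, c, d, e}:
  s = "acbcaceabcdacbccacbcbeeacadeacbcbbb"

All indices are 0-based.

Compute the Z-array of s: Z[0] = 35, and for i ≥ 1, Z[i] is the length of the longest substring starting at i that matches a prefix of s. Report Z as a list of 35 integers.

[35, 0, 0, 0, 2, 0, 0, 1, 0, 0, 0, 4, 0, 0, 0, 0, 4, 0, 0, 0, 0, 0, 0, 2, 0, 1, 0, 0, 4, 0, 0, 0, 0, 0, 0]

Z[0]=35
i=1: i≥r, start 0; Z[1]=0
i=2: i≥r, start 0; Z[2]=0
i=3: i≥r, start 0; Z[3]=0
i=4: i≥r, start 0; Z[4]=2 scan→box=[4,6)
i=5: min(r-i=1, Z[1]=0)=0; Z[5]=0
i=6: i≥r, start 0; Z[6]=0
i=7: i≥r, start 0; Z[7]=1 scan→box=[7,8)
i=8: i≥r, start 0; Z[8]=0
i=9: i≥r, start 0; Z[9]=0
i=10: i≥r, start 0; Z[10]=0
i=11: i≥r, start 0; Z[11]=4 scan→box=[11,15)
i=12: min(r-i=3, Z[1]=0)=0; Z[12]=0
i=13: min(r-i=2, Z[2]=0)=0; Z[13]=0
i=14: min(r-i=1, Z[3]=0)=0; Z[14]=0
i=15: i≥r, start 0; Z[15]=0
i=16: i≥r, start 0; Z[16]=4 scan→box=[16,20)
i=17: min(r-i=3, Z[1]=0)=0; Z[17]=0
i=18: min(r-i=2, Z[2]=0)=0; Z[18]=0
i=19: min(r-i=1, Z[3]=0)=0; Z[19]=0
i=20: i≥r, start 0; Z[20]=0
i=21: i≥r, start 0; Z[21]=0
i=22: i≥r, start 0; Z[22]=0
i=23: i≥r, start 0; Z[23]=2 scan→box=[23,25)
i=24: min(r-i=1, Z[1]=0)=0; Z[24]=0
i=25: i≥r, start 0; Z[25]=1 scan→box=[25,26)
i=26: i≥r, start 0; Z[26]=0
i=27: i≥r, start 0; Z[27]=0
i=28: i≥r, start 0; Z[28]=4 scan→box=[28,32)
i=29: min(r-i=3, Z[1]=0)=0; Z[29]=0
i=30: min(r-i=2, Z[2]=0)=0; Z[30]=0
i=31: min(r-i=1, Z[3]=0)=0; Z[31]=0
i=32: i≥r, start 0; Z[32]=0
i=33: i≥r, start 0; Z[33]=0
i=34: i≥r, start 0; Z[34]=0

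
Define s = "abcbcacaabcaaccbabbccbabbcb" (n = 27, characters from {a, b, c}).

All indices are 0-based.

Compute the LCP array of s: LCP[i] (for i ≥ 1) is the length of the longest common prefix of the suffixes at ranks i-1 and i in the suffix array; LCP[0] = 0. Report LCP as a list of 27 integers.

rank | idx | suffix
   0 |   7 | aabcaaccbabbccbabbcb
   1 |  11 | aaccbabbccbabbcb
   2 |  22 | abbcb
   3 |  16 | abbccbabbcb
   4 |   8 | abcaaccbabbccbabbcb
   5 |   0 | abcbcacaabcaaccbabbccbabbcb
   6 |   5 | acaabcaaccbabbccbabbcb
   7 |  12 | accbabbccbabbcb
   8 |  26 | b
   9 |  21 | babbcb
  10 |  15 | babbccbabbcb
  11 |  23 | bbcb
  12 |  17 | bbccbabbcb
  13 |   9 | bcaaccbabbccbabbcb
  14 |   3 | bcacaabcaaccbabbccbabbcb
  15 |  24 | bcb
  16 |   1 | bcbcacaabcaaccbabbccbabbcb
  17 |  18 | bccbabbcb
  18 |   6 | caabcaaccbabbccbabbcb
  19 |  10 | caaccbabbccbabbcb
  20 |   4 | cacaabcaaccbabbccbabbcb
  21 |  25 | cb
  22 |  20 | cbabbcb
  23 |  14 | cbabbccbabbcb
  24 |   2 | cbcacaabcaaccbabbccbabbcb
  25 |  19 | ccbabbcb
  26 |  13 | ccbabbccbabbcb

SA = [7, 11, 22, 16, 8, 0, 5, 12, 26, 21, 15, 23, 17, 9, 3, 24, 1, 18, 6, 10, 4, 25, 20, 14, 2, 19, 13]
i: (SA[i-1],SA[i]) lcp shared
  1: (7,11) 2 'aa'
  2: (11,22) 1 'a'
  3: (22,16) 4 'abbc'
  4: (16,8) 2 'ab'
  5: (8,0) 3 'abc'
  6: (0,5) 1 'a'
  7: (5,12) 2 'ac'
  8: (12,26) 0 ''
  9: (26,21) 1 'b'
  10: (21,15) 5 'babbc'
  11: (15,23) 1 'b'
  12: (23,17) 3 'bbc'
  13: (17,9) 1 'b'
  14: (9,3) 3 'bca'
  15: (3,24) 2 'bc'
  16: (24,1) 3 'bcb'
  17: (1,18) 2 'bc'
  18: (18,6) 0 ''
  19: (6,10) 3 'caa'
  20: (10,4) 2 'ca'
  21: (4,25) 1 'c'
  22: (25,20) 2 'cb'
  23: (20,14) 6 'cbabbc'
  24: (14,2) 2 'cb'
  25: (2,19) 1 'c'
  26: (19,13) 7 'ccbabbc'

[0, 2, 1, 4, 2, 3, 1, 2, 0, 1, 5, 1, 3, 1, 3, 2, 3, 2, 0, 3, 2, 1, 2, 6, 2, 1, 7]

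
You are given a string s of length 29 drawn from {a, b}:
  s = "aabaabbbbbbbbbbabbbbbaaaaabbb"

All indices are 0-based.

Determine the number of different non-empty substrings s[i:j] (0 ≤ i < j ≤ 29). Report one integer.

rank→(start, suffix):
  0 → (21, 'aaaaabbb')
  1 → (22, 'aaaabbb')
  2 → (23, 'aaabbb')
  3 → (0, 'aabaabbbbbbbbbbabbbbbaaaaabbb')
  4 → (24, 'aabbb')
  5 → (3, 'aabbbbbbbbbbabbbbbaaaaabbb')
  6 → (1, 'abaabbbbbbbbbbabbbbbaaaaabbb')
  7 → (25, 'abbb')
  8 → (15, 'abbbbbaaaaabbb')
  9 → (4, 'abbbbbbbbbbabbbbbaaaaabbb')
  10 → (28, 'b')
  11 → (20, 'baaaaabbb')
  12 → (2, 'baabbbbbbbbbbabbbbbaaaaabbb')
  13 → (14, 'babbbbbaaaaabbb')
  14 → (27, 'bb')
  15 → (19, 'bbaaaaabbb')
  16 → (13, 'bbabbbbbaaaaabbb')
  17 → (26, 'bbb')
  18 → (18, 'bbbaaaaabbb')
  19 → (12, 'bbbabbbbbaaaaabbb')
  20 → (17, 'bbbbaaaaabbb')
  21 → (11, 'bbbbabbbbbaaaaabbb')
  22 → (16, 'bbbbbaaaaabbb')
  23 → (10, 'bbbbbabbbbbaaaaabbb')
  24 → (9, 'bbbbbbabbbbbaaaaabbb')
  25 → (8, 'bbbbbbbabbbbbaaaaabbb')
  26 → (7, 'bbbbbbbbabbbbbaaaaabbb')
  27 → (6, 'bbbbbbbbbabbbbbaaaaabbb')
  28 → (5, 'bbbbbbbbbbabbbbbaaaaabbb')

SA = [21, 22, 23, 0, 24, 3, 1, 25, 15, 4, 28, 20, 2, 14, 27, 19, 13, 26, 18, 12, 17, 11, 16, 10, 9, 8, 7, 6, 5]
i: (SA[i-1],SA[i]) lcp shared
  1: (21,22) 4 'aaaa'
  2: (22,23) 3 'aaa'
  3: (23,0) 2 'aa'
  4: (0,24) 3 'aab'
  5: (24,3) 5 'aabbb'
  6: (3,1) 1 'a'
  7: (1,25) 2 'ab'
  8: (25,15) 4 'abbb'
  9: (15,4) 6 'abbbbb'
  10: (4,28) 0 ''
  11: (28,20) 1 'b'
  12: (20,2) 3 'baa'
  13: (2,14) 2 'ba'
  14: (14,27) 1 'b'
  15: (27,19) 2 'bb'
  16: (19,13) 3 'bba'
  17: (13,26) 2 'bb'
  18: (26,18) 3 'bbb'
  19: (18,12) 4 'bbba'
  20: (12,17) 3 'bbb'
  21: (17,11) 5 'bbbba'
  22: (11,16) 4 'bbbb'
  23: (16,10) 6 'bbbbba'
  24: (10,9) 5 'bbbbb'
  25: (9,8) 6 'bbbbbb'
  26: (8,7) 7 'bbbbbbb'
  27: (7,6) 8 'bbbbbbbb'
  28: (6,5) 9 'bbbbbbbbb'

n(n+1)/2 = 29·30/2 = 435
Σ LCP = 0 + 4 + 3 + 2 + 3 + 5 + 1 + 2 + 4 + 6 + 0 + 1 + 3 + 2 + 1 + 2 + 3 + 2 + 3 + 4 + 3 + 5 + 4 + 6 + 5 + 6 + 7 + 8 + 9 = 104
distinct = 435 − 104 = 331

331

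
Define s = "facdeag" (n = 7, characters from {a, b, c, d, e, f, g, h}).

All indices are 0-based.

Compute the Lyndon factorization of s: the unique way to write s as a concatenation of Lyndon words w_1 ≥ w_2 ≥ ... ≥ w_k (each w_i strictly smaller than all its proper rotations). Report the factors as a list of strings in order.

emit factor 1: 'f' (i=0, period=1)
emit factor 2: 'acdeag' (i=1, period=6)

["f", "acdeag"]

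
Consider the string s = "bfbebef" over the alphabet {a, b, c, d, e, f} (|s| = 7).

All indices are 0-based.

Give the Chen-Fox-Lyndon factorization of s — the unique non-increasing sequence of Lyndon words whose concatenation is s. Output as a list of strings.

emit factor 1: 'bf' (i=0, period=2)
emit factor 2: 'bebef' (i=2, period=5)

["bf", "bebef"]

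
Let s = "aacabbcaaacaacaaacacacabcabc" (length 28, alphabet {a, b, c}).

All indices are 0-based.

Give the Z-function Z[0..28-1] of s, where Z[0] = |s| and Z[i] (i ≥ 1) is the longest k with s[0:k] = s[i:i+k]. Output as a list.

[28, 1, 0, 1, 0, 0, 0, 2, 4, 1, 0, 4, 1, 0, 2, 4, 1, 0, 1, 0, 1, 0, 1, 0, 0, 1, 0, 0]

Z[0]=28
i=1: i≥r, start 0; Z[1]=1 grow→box=[1,2)
i=2: i≥r, start 0; Z[2]=0
i=3: i≥r, start 0; Z[3]=1 grow→box=[3,4)
i=4: i≥r, start 0; Z[4]=0
i=5: i≥r, start 0; Z[5]=0
i=6: i≥r, start 0; Z[6]=0
i=7: i≥r, start 0; Z[7]=2 grow→box=[7,9)
i=8: min(r-i=1, Z[1]=1)=1; Z[8]=4 grow→box=[8,12)
i=9: min(r-i=3, Z[1]=1)=1; Z[9]=1
i=10: min(r-i=2, Z[2]=0)=0; Z[10]=0
i=11: min(r-i=1, Z[3]=1)=1; Z[11]=4 grow→box=[11,15)
i=12: min(r-i=3, Z[1]=1)=1; Z[12]=1
i=13: min(r-i=2, Z[2]=0)=0; Z[13]=0
i=14: min(r-i=1, Z[3]=1)=1; Z[14]=2 grow→box=[14,16)
i=15: min(r-i=1, Z[1]=1)=1; Z[15]=4 grow→box=[15,19)
i=16: min(r-i=3, Z[1]=1)=1; Z[16]=1
i=17: min(r-i=2, Z[2]=0)=0; Z[17]=0
i=18: min(r-i=1, Z[3]=1)=1; Z[18]=1
i=19: i≥r, start 0; Z[19]=0
i=20: i≥r, start 0; Z[20]=1 grow→box=[20,21)
i=21: i≥r, start 0; Z[21]=0
i=22: i≥r, start 0; Z[22]=1 grow→box=[22,23)
i=23: i≥r, start 0; Z[23]=0
i=24: i≥r, start 0; Z[24]=0
i=25: i≥r, start 0; Z[25]=1 grow→box=[25,26)
i=26: i≥r, start 0; Z[26]=0
i=27: i≥r, start 0; Z[27]=0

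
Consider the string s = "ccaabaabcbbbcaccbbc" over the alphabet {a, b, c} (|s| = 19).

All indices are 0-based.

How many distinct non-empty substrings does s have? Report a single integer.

rank→(start, suffix):
  0 → (2, 'aabaabcbbbcaccbbc')
  1 → (5, 'aabcbbbcaccbbc')
  2 → (3, 'abaabcbbbcaccbbc')
  3 → (6, 'abcbbbcaccbbc')
  4 → (13, 'accbbc')
  5 → (4, 'baabcbbbcaccbbc')
  6 → (9, 'bbbcaccbbc')
  7 → (16, 'bbc')
  8 → (10, 'bbcaccbbc')
  9 → (17, 'bc')
  10 → (11, 'bcaccbbc')
  11 → (7, 'bcbbbcaccbbc')
  12 → (18, 'c')
  13 → (1, 'caabaabcbbbcaccbbc')
  14 → (12, 'caccbbc')
  15 → (8, 'cbbbcaccbbc')
  16 → (15, 'cbbc')
  17 → (0, 'ccaabaabcbbbcaccbbc')
  18 → (14, 'ccbbc')

SA = [2, 5, 3, 6, 13, 4, 9, 16, 10, 17, 11, 7, 18, 1, 12, 8, 15, 0, 14]
[i] adj suffixes → lcp
  [1] 2/5 → 3 ('aab')
  [2] 5/3 → 1 ('a')
  [3] 3/6 → 2 ('ab')
  [4] 6/13 → 1 ('a')
  [5] 13/4 → 0 ('')
  [6] 4/9 → 1 ('b')
  [7] 9/16 → 2 ('bb')
  [8] 16/10 → 3 ('bbc')
  [9] 10/17 → 1 ('b')
  [10] 17/11 → 2 ('bc')
  [11] 11/7 → 2 ('bc')
  [12] 7/18 → 0 ('')
  [13] 18/1 → 1 ('c')
  [14] 1/12 → 2 ('ca')
  [15] 12/8 → 1 ('c')
  [16] 8/15 → 3 ('cbb')
  [17] 15/0 → 1 ('c')
  [18] 0/14 → 2 ('cc')

n(n+1)/2 = 19·20/2 = 190
Σ LCP = 0 + 3 + 1 + 2 + 1 + 0 + 1 + 2 + 3 + 1 + 2 + 2 + 0 + 1 + 2 + 1 + 3 + 1 + 2 = 28
distinct = 190 − 28 = 162

162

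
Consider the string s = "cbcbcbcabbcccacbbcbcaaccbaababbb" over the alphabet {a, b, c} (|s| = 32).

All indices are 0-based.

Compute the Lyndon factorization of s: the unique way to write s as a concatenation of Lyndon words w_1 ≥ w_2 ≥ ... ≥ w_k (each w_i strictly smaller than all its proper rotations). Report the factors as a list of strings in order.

["c", "bc", "bc", "bc", "abbcccacbbcbc", "aaccb", "aababbb"]

emit factor 1: 'c' (i=0, period=1)
emit factor 2: 'bc' (i=1, period=2)
emit factor 3: 'bc' (i=3, period=2)
emit factor 4: 'bc' (i=5, period=2)
emit factor 5: 'abbcccacbbcbc' (i=7, period=13)
emit factor 6: 'aaccb' (i=20, period=5)
emit factor 7: 'aababbb' (i=25, period=7)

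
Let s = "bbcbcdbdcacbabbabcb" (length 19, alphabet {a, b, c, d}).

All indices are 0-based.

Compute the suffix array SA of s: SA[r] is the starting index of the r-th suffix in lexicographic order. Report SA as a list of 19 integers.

sorted suffixes:
  #0 SA[0]=12  'abbabcb'
  #1 SA[1]=15  'abcb'
  #2 SA[2]=9  'acbabbabcb'
  #3 SA[3]=18  'b'
  #4 SA[4]=11  'babbabcb'
  #5 SA[5]=14  'babcb'
  #6 SA[6]=13  'bbabcb'
  #7 SA[7]=0  'bbcbcdbdcacbabbabcb'
  #8 SA[8]=16  'bcb'
  #9 SA[9]=1  'bcbcdbdcacbabbabcb'
  #10 SA[10]=3  'bcdbdcacbabbabcb'
  #11 SA[11]=6  'bdcacbabbabcb'
  #12 SA[12]=8  'cacbabbabcb'
  #13 SA[13]=17  'cb'
  #14 SA[14]=10  'cbabbabcb'
  #15 SA[15]=2  'cbcdbdcacbabbabcb'
  #16 SA[16]=4  'cdbdcacbabbabcb'
  #17 SA[17]=5  'dbdcacbabbabcb'
  #18 SA[18]=7  'dcacbabbabcb'

[12, 15, 9, 18, 11, 14, 13, 0, 16, 1, 3, 6, 8, 17, 10, 2, 4, 5, 7]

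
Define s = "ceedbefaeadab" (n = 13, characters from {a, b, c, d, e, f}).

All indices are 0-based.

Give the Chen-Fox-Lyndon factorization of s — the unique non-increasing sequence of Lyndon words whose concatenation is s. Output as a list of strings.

emit factor 1: 'ceed' (i=0, period=4)
emit factor 2: 'bef' (i=4, period=3)
emit factor 3: 'ae' (i=7, period=2)
emit factor 4: 'ad' (i=9, period=2)
emit factor 5: 'ab' (i=11, period=2)

["ceed", "bef", "ae", "ad", "ab"]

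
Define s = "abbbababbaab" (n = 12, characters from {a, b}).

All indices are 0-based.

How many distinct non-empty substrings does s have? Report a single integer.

58

rank | idx | suffix
   0 |   9 | aab
   1 |  10 | ab
   2 |   4 | ababbaab
   3 |   6 | abbaab
   4 |   0 | abbbababbaab
   5 |  11 | b
   6 |   8 | baab
   7 |   3 | bababbaab
   8 |   5 | babbaab
   9 |   7 | bbaab
  10 |   2 | bbababbaab
  11 |   1 | bbbababbaab

SA = [9, 10, 4, 6, 0, 11, 8, 3, 5, 7, 2, 1]
[i] adj suffixes → lcp
  [1] 9/10 → 1 ('a')
  [2] 10/4 → 2 ('ab')
  [3] 4/6 → 2 ('ab')
  [4] 6/0 → 3 ('abb')
  [5] 0/11 → 0 ('')
  [6] 11/8 → 1 ('b')
  [7] 8/3 → 2 ('ba')
  [8] 3/5 → 3 ('bab')
  [9] 5/7 → 1 ('b')
  [10] 7/2 → 3 ('bba')
  [11] 2/1 → 2 ('bb')

n(n+1)/2 = 12·13/2 = 78
Σ LCP = 0 + 1 + 2 + 2 + 3 + 0 + 1 + 2 + 3 + 1 + 3 + 2 = 20
distinct = 78 − 20 = 58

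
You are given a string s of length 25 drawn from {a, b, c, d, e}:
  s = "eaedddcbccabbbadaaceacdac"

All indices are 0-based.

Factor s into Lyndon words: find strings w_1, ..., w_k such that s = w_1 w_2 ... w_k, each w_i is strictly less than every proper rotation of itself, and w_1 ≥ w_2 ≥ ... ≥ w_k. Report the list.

["e", "aedddcbcc", "abbbad", "aaceacdac"]

emit factor 1: 'e' (i=0, period=1)
emit factor 2: 'aedddcbcc' (i=1, period=9)
emit factor 3: 'abbbad' (i=10, period=6)
emit factor 4: 'aaceacdac' (i=16, period=9)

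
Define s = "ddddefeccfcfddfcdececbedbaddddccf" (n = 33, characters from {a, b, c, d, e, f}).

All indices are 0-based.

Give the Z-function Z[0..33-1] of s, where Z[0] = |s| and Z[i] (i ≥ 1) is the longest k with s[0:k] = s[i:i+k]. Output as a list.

[33, 3, 2, 1, 0, 0, 0, 0, 0, 0, 0, 0, 2, 1, 0, 0, 1, 0, 0, 0, 0, 0, 0, 1, 0, 0, 4, 3, 2, 1, 0, 0, 0]

Z[0]=33
i=1: fresh scan; Z[1]=3 scan→box=[1,4)
i=2: min(r-i=2, Z[1]=3)=2; Z[2]=2
i=3: min(r-i=1, Z[2]=2)=1; Z[3]=1
i=4: fresh scan; Z[4]=0
i=5: fresh scan; Z[5]=0
i=6: fresh scan; Z[6]=0
i=7: fresh scan; Z[7]=0
i=8: fresh scan; Z[8]=0
i=9: fresh scan; Z[9]=0
i=10: fresh scan; Z[10]=0
i=11: fresh scan; Z[11]=0
i=12: fresh scan; Z[12]=2 scan→box=[12,14)
i=13: min(r-i=1, Z[1]=3)=1; Z[13]=1
i=14: fresh scan; Z[14]=0
i=15: fresh scan; Z[15]=0
i=16: fresh scan; Z[16]=1 scan→box=[16,17)
i=17: fresh scan; Z[17]=0
i=18: fresh scan; Z[18]=0
i=19: fresh scan; Z[19]=0
i=20: fresh scan; Z[20]=0
i=21: fresh scan; Z[21]=0
i=22: fresh scan; Z[22]=0
i=23: fresh scan; Z[23]=1 scan→box=[23,24)
i=24: fresh scan; Z[24]=0
i=25: fresh scan; Z[25]=0
i=26: fresh scan; Z[26]=4 scan→box=[26,30)
i=27: min(r-i=3, Z[1]=3)=3; Z[27]=3
i=28: min(r-i=2, Z[2]=2)=2; Z[28]=2
i=29: min(r-i=1, Z[3]=1)=1; Z[29]=1
i=30: fresh scan; Z[30]=0
i=31: fresh scan; Z[31]=0
i=32: fresh scan; Z[32]=0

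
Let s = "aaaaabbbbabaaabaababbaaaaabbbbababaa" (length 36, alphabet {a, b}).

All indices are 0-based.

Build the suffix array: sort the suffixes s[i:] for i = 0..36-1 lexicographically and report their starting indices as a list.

rank→(start, suffix):
  0 → (35, 'a')
  1 → (34, 'aa')
  2 → (0, 'aaaaabbbbabaaabaababbaaaaabbbbababaa')
  3 → (21, 'aaaaabbbbababaa')
  4 → (1, 'aaaabbbbabaaabaababbaaaaabbbbababaa')
  5 → (22, 'aaaabbbbababaa')
  6 → (11, 'aaabaababbaaaaabbbbababaa')
  7 → (2, 'aaabbbbabaaabaababbaaaaabbbbababaa')
  8 → (23, 'aaabbbbababaa')
  9 → (12, 'aabaababbaaaaabbbbababaa')
  10 → (15, 'aababbaaaaabbbbababaa')
  11 → (3, 'aabbbbabaaabaababbaaaaabbbbababaa')
  12 → (24, 'aabbbbababaa')
  13 → (32, 'abaa')
  14 → (9, 'abaaabaababbaaaaabbbbababaa')
  15 → (13, 'abaababbaaaaabbbbababaa')
  16 → (30, 'ababaa')
  17 → (16, 'ababbaaaaabbbbababaa')
  18 → (18, 'abbaaaaabbbbababaa')
  19 → (4, 'abbbbabaaabaababbaaaaabbbbababaa')
  20 → (25, 'abbbbababaa')
  21 → (33, 'baa')
  22 → (20, 'baaaaabbbbababaa')
  23 → (10, 'baaabaababbaaaaabbbbababaa')
  24 → (14, 'baababbaaaaabbbbababaa')
  25 → (31, 'babaa')
  26 → (8, 'babaaabaababbaaaaabbbbababaa')
  27 → (29, 'bababaa')
  28 → (17, 'babbaaaaabbbbababaa')
  29 → (19, 'bbaaaaabbbbababaa')
  30 → (7, 'bbabaaabaababbaaaaabbbbababaa')
  31 → (28, 'bbababaa')
  32 → (6, 'bbbabaaabaababbaaaaabbbbababaa')
  33 → (27, 'bbbababaa')
  34 → (5, 'bbbbabaaabaababbaaaaabbbbababaa')
  35 → (26, 'bbbbababaa')

[35, 34, 0, 21, 1, 22, 11, 2, 23, 12, 15, 3, 24, 32, 9, 13, 30, 16, 18, 4, 25, 33, 20, 10, 14, 31, 8, 29, 17, 19, 7, 28, 6, 27, 5, 26]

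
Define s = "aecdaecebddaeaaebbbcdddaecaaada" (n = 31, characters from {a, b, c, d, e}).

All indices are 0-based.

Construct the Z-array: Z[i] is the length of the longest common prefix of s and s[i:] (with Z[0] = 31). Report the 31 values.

Z[0]=31
i=1: i≥r, start 0; Z[1]=0
i=2: i≥r, start 0; Z[2]=0
i=3: i≥r, start 0; Z[3]=0
i=4: i≥r, start 0; Z[4]=3 scan→box=[4,7)
i=5: min(r-i=2, Z[1]=0)=0; Z[5]=0
i=6: min(r-i=1, Z[2]=0)=0; Z[6]=0
i=7: i≥r, start 0; Z[7]=0
i=8: i≥r, start 0; Z[8]=0
i=9: i≥r, start 0; Z[9]=0
i=10: i≥r, start 0; Z[10]=0
i=11: i≥r, start 0; Z[11]=2 scan→box=[11,13)
i=12: min(r-i=1, Z[1]=0)=0; Z[12]=0
i=13: i≥r, start 0; Z[13]=1 scan→box=[13,14)
i=14: i≥r, start 0; Z[14]=2 scan→box=[14,16)
i=15: min(r-i=1, Z[1]=0)=0; Z[15]=0
i=16: i≥r, start 0; Z[16]=0
i=17: i≥r, start 0; Z[17]=0
i=18: i≥r, start 0; Z[18]=0
i=19: i≥r, start 0; Z[19]=0
i=20: i≥r, start 0; Z[20]=0
i=21: i≥r, start 0; Z[21]=0
i=22: i≥r, start 0; Z[22]=0
i=23: i≥r, start 0; Z[23]=3 scan→box=[23,26)
i=24: min(r-i=2, Z[1]=0)=0; Z[24]=0
i=25: min(r-i=1, Z[2]=0)=0; Z[25]=0
i=26: i≥r, start 0; Z[26]=1 scan→box=[26,27)
i=27: i≥r, start 0; Z[27]=1 scan→box=[27,28)
i=28: i≥r, start 0; Z[28]=1 scan→box=[28,29)
i=29: i≥r, start 0; Z[29]=0
i=30: i≥r, start 0; Z[30]=1 scan→box=[30,31)

[31, 0, 0, 0, 3, 0, 0, 0, 0, 0, 0, 2, 0, 1, 2, 0, 0, 0, 0, 0, 0, 0, 0, 3, 0, 0, 1, 1, 1, 0, 1]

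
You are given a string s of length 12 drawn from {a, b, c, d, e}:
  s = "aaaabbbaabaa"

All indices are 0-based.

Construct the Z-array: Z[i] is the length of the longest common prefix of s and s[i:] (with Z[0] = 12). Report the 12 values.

[12, 3, 2, 1, 0, 0, 0, 2, 1, 0, 2, 1]

Z[0]=12
i=1: fresh scan; Z[1]=3 extend→box=[1,4)
i=2: min(r-i=2, Z[1]=3)=2; Z[2]=2
i=3: min(r-i=1, Z[2]=2)=1; Z[3]=1
i=4: fresh scan; Z[4]=0
i=5: fresh scan; Z[5]=0
i=6: fresh scan; Z[6]=0
i=7: fresh scan; Z[7]=2 extend→box=[7,9)
i=8: min(r-i=1, Z[1]=3)=1; Z[8]=1
i=9: fresh scan; Z[9]=0
i=10: fresh scan; Z[10]=2 extend→box=[10,12)
i=11: min(r-i=1, Z[1]=3)=1; Z[11]=1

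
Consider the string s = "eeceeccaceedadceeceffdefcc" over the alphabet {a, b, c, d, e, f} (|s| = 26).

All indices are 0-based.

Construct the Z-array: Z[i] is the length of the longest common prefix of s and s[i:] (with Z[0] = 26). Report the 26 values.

[26, 1, 0, 3, 1, 0, 0, 0, 0, 2, 1, 0, 0, 0, 0, 4, 1, 0, 1, 0, 0, 0, 1, 0, 0, 0]

Z[0]=26
i=1: fresh scan; Z[1]=1 extend→box=[1,2)
i=2: fresh scan; Z[2]=0
i=3: fresh scan; Z[3]=3 extend→box=[3,6)
i=4: min(r-i=2, Z[1]=1)=1; Z[4]=1
i=5: min(r-i=1, Z[2]=0)=0; Z[5]=0
i=6: fresh scan; Z[6]=0
i=7: fresh scan; Z[7]=0
i=8: fresh scan; Z[8]=0
i=9: fresh scan; Z[9]=2 extend→box=[9,11)
i=10: min(r-i=1, Z[1]=1)=1; Z[10]=1
i=11: fresh scan; Z[11]=0
i=12: fresh scan; Z[12]=0
i=13: fresh scan; Z[13]=0
i=14: fresh scan; Z[14]=0
i=15: fresh scan; Z[15]=4 extend→box=[15,19)
i=16: min(r-i=3, Z[1]=1)=1; Z[16]=1
i=17: min(r-i=2, Z[2]=0)=0; Z[17]=0
i=18: min(r-i=1, Z[3]=3)=1; Z[18]=1
i=19: fresh scan; Z[19]=0
i=20: fresh scan; Z[20]=0
i=21: fresh scan; Z[21]=0
i=22: fresh scan; Z[22]=1 extend→box=[22,23)
i=23: fresh scan; Z[23]=0
i=24: fresh scan; Z[24]=0
i=25: fresh scan; Z[25]=0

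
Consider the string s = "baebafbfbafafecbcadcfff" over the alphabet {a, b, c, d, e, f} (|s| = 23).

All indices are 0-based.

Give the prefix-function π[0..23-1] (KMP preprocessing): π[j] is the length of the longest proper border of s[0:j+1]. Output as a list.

π[0] = 0
j=1 s[j]='a': π[1]=0 (border '')
j=2 s[j]='e': π[2]=0 (border '')
j=3 s[j]='b': π[3]=1 (border 'b')
j=4 s[j]='a': π[4]=2 (border 'ba')
j=5 s[j]='f': k: 2→0; π[5]=0 (border '')
j=6 s[j]='b': π[6]=1 (border 'b')
j=7 s[j]='f': k: 1→0; π[7]=0 (border '')
j=8 s[j]='b': π[8]=1 (border 'b')
j=9 s[j]='a': π[9]=2 (border 'ba')
j=10 s[j]='f': k: 2→0; π[10]=0 (border '')
j=11 s[j]='a': π[11]=0 (border '')
j=12 s[j]='f': π[12]=0 (border '')
j=13 s[j]='e': π[13]=0 (border '')
j=14 s[j]='c': π[14]=0 (border '')
j=15 s[j]='b': π[15]=1 (border 'b')
j=16 s[j]='c': k: 1→0; π[16]=0 (border '')
j=17 s[j]='a': π[17]=0 (border '')
j=18 s[j]='d': π[18]=0 (border '')
j=19 s[j]='c': π[19]=0 (border '')
j=20 s[j]='f': π[20]=0 (border '')
j=21 s[j]='f': π[21]=0 (border '')
j=22 s[j]='f': π[22]=0 (border '')

[0, 0, 0, 1, 2, 0, 1, 0, 1, 2, 0, 0, 0, 0, 0, 1, 0, 0, 0, 0, 0, 0, 0]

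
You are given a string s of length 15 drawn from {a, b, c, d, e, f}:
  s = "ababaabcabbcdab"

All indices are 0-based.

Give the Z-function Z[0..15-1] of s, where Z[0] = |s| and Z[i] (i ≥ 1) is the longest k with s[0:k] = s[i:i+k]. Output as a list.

Z[0]=15
i=1: i≥r, start 0; Z[1]=0
i=2: i≥r, start 0; Z[2]=3 extend→box=[2,5)
i=3: min(r-i=2, Z[1]=0)=0; Z[3]=0
i=4: min(r-i=1, Z[2]=3)=1; Z[4]=1
i=5: i≥r, start 0; Z[5]=2 extend→box=[5,7)
i=6: min(r-i=1, Z[1]=0)=0; Z[6]=0
i=7: i≥r, start 0; Z[7]=0
i=8: i≥r, start 0; Z[8]=2 extend→box=[8,10)
i=9: min(r-i=1, Z[1]=0)=0; Z[9]=0
i=10: i≥r, start 0; Z[10]=0
i=11: i≥r, start 0; Z[11]=0
i=12: i≥r, start 0; Z[12]=0
i=13: i≥r, start 0; Z[13]=2 extend→box=[13,15)
i=14: min(r-i=1, Z[1]=0)=0; Z[14]=0

[15, 0, 3, 0, 1, 2, 0, 0, 2, 0, 0, 0, 0, 2, 0]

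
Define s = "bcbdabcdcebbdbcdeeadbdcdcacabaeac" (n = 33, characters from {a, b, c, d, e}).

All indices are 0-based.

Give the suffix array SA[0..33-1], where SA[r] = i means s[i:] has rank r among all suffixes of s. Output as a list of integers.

[27, 4, 31, 25, 18, 29, 28, 10, 0, 5, 13, 2, 11, 20, 32, 26, 24, 1, 22, 6, 14, 8, 3, 12, 19, 23, 21, 7, 15, 30, 17, 9, 16]

sorted suffixes:
  #0 SA[0]=27  'abaeac'
  #1 SA[1]=4  'abcdcebbdbcdeeadbdcdcacabaeac'
  #2 SA[2]=31  'ac'
  #3 SA[3]=25  'acabaeac'
  #4 SA[4]=18  'adbdcdcacabaeac'
  #5 SA[5]=29  'aeac'
  #6 SA[6]=28  'baeac'
  #7 SA[7]=10  'bbdbcdeeadbdcdcacabaeac'
  #8 SA[8]=0  'bcbdabcdcebbdbcdeeadbdcdcacabaeac'
  #9 SA[9]=5  'bcdcebbdbcdeeadbdcdcacabaeac'
  #10 SA[10]=13  'bcdeeadbdcdcacabaeac'
  #11 SA[11]=2  'bdabcdcebbdbcdeeadbdcdcacabaeac'
  #12 SA[12]=11  'bdbcdeeadbdcdcacabaeac'
  #13 SA[13]=20  'bdcdcacabaeac'
  #14 SA[14]=32  'c'
  #15 SA[15]=26  'cabaeac'
  #16 SA[16]=24  'cacabaeac'
  #17 SA[17]=1  'cbdabcdcebbdbcdeeadbdcdcacabaeac'
  #18 SA[18]=22  'cdcacabaeac'
  #19 SA[19]=6  'cdcebbdbcdeeadbdcdcacabaeac'
  #20 SA[20]=14  'cdeeadbdcdcacabaeac'
  #21 SA[21]=8  'cebbdbcdeeadbdcdcacabaeac'
  #22 SA[22]=3  'dabcdcebbdbcdeeadbdcdcacabaeac'
  #23 SA[23]=12  'dbcdeeadbdcdcacabaeac'
  #24 SA[24]=19  'dbdcdcacabaeac'
  #25 SA[25]=23  'dcacabaeac'
  #26 SA[26]=21  'dcdcacabaeac'
  #27 SA[27]=7  'dcebbdbcdeeadbdcdcacabaeac'
  #28 SA[28]=15  'deeadbdcdcacabaeac'
  #29 SA[29]=30  'eac'
  #30 SA[30]=17  'eadbdcdcacabaeac'
  #31 SA[31]=9  'ebbdbcdeeadbdcdcacabaeac'
  #32 SA[32]=16  'eeadbdcdcacabaeac'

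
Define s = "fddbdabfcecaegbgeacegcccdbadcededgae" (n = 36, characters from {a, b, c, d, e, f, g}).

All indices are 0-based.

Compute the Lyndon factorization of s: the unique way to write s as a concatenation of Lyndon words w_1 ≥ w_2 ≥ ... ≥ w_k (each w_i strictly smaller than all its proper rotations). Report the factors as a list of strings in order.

["f", "d", "d", "bd", "abfcecaegbgeacegcccdbadcededgae"]

emit factor 1: 'f' (i=0, period=1)
emit factor 2: 'd' (i=1, period=1)
emit factor 3: 'd' (i=2, period=1)
emit factor 4: 'bd' (i=3, period=2)
emit factor 5: 'abfcecaegbgeacegcccdbadcededgae' (i=5, period=31)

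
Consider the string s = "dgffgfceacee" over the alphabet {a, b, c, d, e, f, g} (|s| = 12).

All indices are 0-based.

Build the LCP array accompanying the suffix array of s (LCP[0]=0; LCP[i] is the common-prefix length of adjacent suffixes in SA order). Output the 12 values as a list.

[0, 0, 2, 0, 0, 1, 1, 0, 1, 1, 0, 2]

sorted suffixes:
  #0 SA[0]=8  'acee'
  #1 SA[1]=6  'ceacee'
  #2 SA[2]=9  'cee'
  #3 SA[3]=0  'dgffgfceacee'
  #4 SA[4]=11  'e'
  #5 SA[5]=7  'eacee'
  #6 SA[6]=10  'ee'
  #7 SA[7]=5  'fceacee'
  #8 SA[8]=2  'ffgfceacee'
  #9 SA[9]=3  'fgfceacee'
  #10 SA[10]=4  'gfceacee'
  #11 SA[11]=1  'gffgfceacee'

SA = [8, 6, 9, 0, 11, 7, 10, 5, 2, 3, 4, 1]
rank  pair      lcp
   1  s[8:],s[6:]  0  ''
   2  s[6:],s[9:]  2  'ce'
   3  s[9:],s[0:]  0  ''
   4  s[0:],s[11:]  0  ''
   5  s[11:],s[7:]  1  'e'
   6  s[7:],s[10:]  1  'e'
   7  s[10:],s[5:]  0  ''
   8  s[5:],s[2:]  1  'f'
   9  s[2:],s[3:]  1  'f'
  10  s[3:],s[4:]  0  ''
  11  s[4:],s[1:]  2  'gf'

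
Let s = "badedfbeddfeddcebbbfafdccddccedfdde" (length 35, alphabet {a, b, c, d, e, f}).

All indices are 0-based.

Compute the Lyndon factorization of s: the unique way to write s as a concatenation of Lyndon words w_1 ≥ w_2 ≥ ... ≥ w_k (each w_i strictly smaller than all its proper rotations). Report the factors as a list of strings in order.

emit factor 1: 'b' (i=0, period=1)
emit factor 2: 'adedfbeddfeddcebbbfafdccddccedfdde' (i=1, period=34)

["b", "adedfbeddfeddcebbbfafdccddccedfdde"]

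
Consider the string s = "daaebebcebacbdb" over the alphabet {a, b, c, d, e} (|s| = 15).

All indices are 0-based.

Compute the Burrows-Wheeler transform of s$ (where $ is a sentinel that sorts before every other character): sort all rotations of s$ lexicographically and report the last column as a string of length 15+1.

bdbadeeceab$bcba

rank  rotation          last
    0  $daaebebcebacbdb  b
    1  aaebebcebacbdb$d  d
    2  acbdb$daaebebceb  b
    3  aebebcebacbdb$da  a
    4  b$daaebebcebacbd  d
    5  bacbdb$daaebebce  e
    6  bcebacbdb$daaebe  e
    7  bdb$daaebebcebac  c
    8  bebcebacbdb$daae  e
    9  cbdb$daaebebceba  a
   10  cebacbdb$daaebeb  b
   11  daaebebcebacbdb$  $
   12  db$daaebebcebacb  b
   13  ebacbdb$daaebebc  c
   14  ebcebacbdb$daaeb  b
   15  ebebcebacbdb$daa  a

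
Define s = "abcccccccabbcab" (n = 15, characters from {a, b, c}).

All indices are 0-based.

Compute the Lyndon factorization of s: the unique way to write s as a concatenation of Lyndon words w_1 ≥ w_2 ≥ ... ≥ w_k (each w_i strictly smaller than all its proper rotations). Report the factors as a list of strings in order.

["abccccccc", "abbc", "ab"]

emit factor 1: 'abccccccc' (i=0, period=9)
emit factor 2: 'abbc' (i=9, period=4)
emit factor 3: 'ab' (i=13, period=2)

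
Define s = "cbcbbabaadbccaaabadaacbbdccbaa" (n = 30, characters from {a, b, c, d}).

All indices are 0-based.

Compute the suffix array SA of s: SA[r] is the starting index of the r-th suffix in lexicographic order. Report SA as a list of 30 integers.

[29, 28, 13, 14, 19, 7, 5, 15, 20, 17, 8, 27, 6, 4, 16, 3, 22, 1, 10, 23, 12, 26, 2, 21, 0, 11, 25, 18, 9, 24]

sorted suffixes:
  #0 SA[0]=29  'a'
  #1 SA[1]=28  'aa'
  #2 SA[2]=13  'aaabadaacbbdccbaa'
  #3 SA[3]=14  'aabadaacbbdccbaa'
  #4 SA[4]=19  'aacbbdccbaa'
  #5 SA[5]=7  'aadbccaaabadaacbbdccbaa'
  #6 SA[6]=5  'abaadbccaaabadaacbbdccbaa'
  #7 SA[7]=15  'abadaacbbdccbaa'
  #8 SA[8]=20  'acbbdccbaa'
  #9 SA[9]=17  'adaacbbdccbaa'
  #10 SA[10]=8  'adbccaaabadaacbbdccbaa'
  #11 SA[11]=27  'baa'
  #12 SA[12]=6  'baadbccaaabadaacbbdccbaa'
  #13 SA[13]=4  'babaadbccaaabadaacbbdccbaa'
  #14 SA[14]=16  'badaacbbdccbaa'
  #15 SA[15]=3  'bbabaadbccaaabadaacbbdccbaa'
  #16 SA[16]=22  'bbdccbaa'
  #17 SA[17]=1  'bcbbabaadbccaaabadaacbbdccbaa'
  #18 SA[18]=10  'bccaaabadaacbbdccbaa'
  #19 SA[19]=23  'bdccbaa'
  #20 SA[20]=12  'caaabadaacbbdccbaa'
  #21 SA[21]=26  'cbaa'
  #22 SA[22]=2  'cbbabaadbccaaabadaacbbdccbaa'
  #23 SA[23]=21  'cbbdccbaa'
  #24 SA[24]=0  'cbcbbabaadbccaaabadaacbbdccbaa'
  #25 SA[25]=11  'ccaaabadaacbbdccbaa'
  #26 SA[26]=25  'ccbaa'
  #27 SA[27]=18  'daacbbdccbaa'
  #28 SA[28]=9  'dbccaaabadaacbbdccbaa'
  #29 SA[29]=24  'dccbaa'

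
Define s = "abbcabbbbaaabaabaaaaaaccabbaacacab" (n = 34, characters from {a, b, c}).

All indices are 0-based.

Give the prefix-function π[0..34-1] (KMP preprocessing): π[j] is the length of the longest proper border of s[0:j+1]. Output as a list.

[0, 0, 0, 0, 1, 2, 3, 0, 0, 1, 1, 1, 2, 1, 1, 2, 1, 1, 1, 1, 1, 1, 0, 0, 1, 2, 3, 1, 1, 0, 1, 0, 1, 2]

π[0] = 0
j=1 s[j]='b': π[1]=0 (border '')
j=2 s[j]='b': π[2]=0 (border '')
j=3 s[j]='c': π[3]=0 (border '')
j=4 s[j]='a': π[4]=1 (border 'a')
j=5 s[j]='b': π[5]=2 (border 'ab')
j=6 s[j]='b': π[6]=3 (border 'abb')
j=7 s[j]='b': k: 3→0; π[7]=0 (border '')
j=8 s[j]='b': π[8]=0 (border '')
j=9 s[j]='a': π[9]=1 (border 'a')
j=10 s[j]='a': k: 1→0; π[10]=1 (border 'a')
j=11 s[j]='a': k: 1→0; π[11]=1 (border 'a')
j=12 s[j]='b': π[12]=2 (border 'ab')
j=13 s[j]='a': k: 2→0; π[13]=1 (border 'a')
j=14 s[j]='a': k: 1→0; π[14]=1 (border 'a')
j=15 s[j]='b': π[15]=2 (border 'ab')
j=16 s[j]='a': k: 2→0; π[16]=1 (border 'a')
j=17 s[j]='a': k: 1→0; π[17]=1 (border 'a')
j=18 s[j]='a': k: 1→0; π[18]=1 (border 'a')
j=19 s[j]='a': k: 1→0; π[19]=1 (border 'a')
j=20 s[j]='a': k: 1→0; π[20]=1 (border 'a')
j=21 s[j]='a': k: 1→0; π[21]=1 (border 'a')
j=22 s[j]='c': k: 1→0; π[22]=0 (border '')
j=23 s[j]='c': π[23]=0 (border '')
j=24 s[j]='a': π[24]=1 (border 'a')
j=25 s[j]='b': π[25]=2 (border 'ab')
j=26 s[j]='b': π[26]=3 (border 'abb')
j=27 s[j]='a': k: 3→0; π[27]=1 (border 'a')
j=28 s[j]='a': k: 1→0; π[28]=1 (border 'a')
j=29 s[j]='c': k: 1→0; π[29]=0 (border '')
j=30 s[j]='a': π[30]=1 (border 'a')
j=31 s[j]='c': k: 1→0; π[31]=0 (border '')
j=32 s[j]='a': π[32]=1 (border 'a')
j=33 s[j]='b': π[33]=2 (border 'ab')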